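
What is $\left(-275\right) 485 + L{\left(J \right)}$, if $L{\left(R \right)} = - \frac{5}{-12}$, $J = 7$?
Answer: $- \frac{1600495}{12} \approx -1.3337 \cdot 10^{5}$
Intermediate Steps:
$L{\left(R \right)} = \frac{5}{12}$ ($L{\left(R \right)} = \left(-5\right) \left(- \frac{1}{12}\right) = \frac{5}{12}$)
$\left(-275\right) 485 + L{\left(J \right)} = \left(-275\right) 485 + \frac{5}{12} = -133375 + \frac{5}{12} = - \frac{1600495}{12}$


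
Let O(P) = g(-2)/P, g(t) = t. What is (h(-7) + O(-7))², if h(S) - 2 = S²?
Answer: 128881/49 ≈ 2630.2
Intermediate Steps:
h(S) = 2 + S²
O(P) = -2/P
(h(-7) + O(-7))² = ((2 + (-7)²) - 2/(-7))² = ((2 + 49) - 2*(-⅐))² = (51 + 2/7)² = (359/7)² = 128881/49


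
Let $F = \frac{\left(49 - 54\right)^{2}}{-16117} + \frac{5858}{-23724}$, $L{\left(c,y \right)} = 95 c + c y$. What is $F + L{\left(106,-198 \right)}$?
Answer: $- \frac{2087349149215}{191179854} \approx -10918.0$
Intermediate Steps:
$F = - \frac{47503243}{191179854}$ ($F = \left(-5\right)^{2} \left(- \frac{1}{16117}\right) + 5858 \left(- \frac{1}{23724}\right) = 25 \left(- \frac{1}{16117}\right) - \frac{2929}{11862} = - \frac{25}{16117} - \frac{2929}{11862} = - \frac{47503243}{191179854} \approx -0.24847$)
$F + L{\left(106,-198 \right)} = - \frac{47503243}{191179854} + 106 \left(95 - 198\right) = - \frac{47503243}{191179854} + 106 \left(-103\right) = - \frac{47503243}{191179854} - 10918 = - \frac{2087349149215}{191179854}$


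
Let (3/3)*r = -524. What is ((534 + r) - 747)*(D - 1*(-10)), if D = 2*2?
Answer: -10318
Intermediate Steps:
r = -524
D = 4
((534 + r) - 747)*(D - 1*(-10)) = ((534 - 524) - 747)*(4 - 1*(-10)) = (10 - 747)*(4 + 10) = -737*14 = -10318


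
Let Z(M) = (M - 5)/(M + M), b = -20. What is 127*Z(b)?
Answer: 635/8 ≈ 79.375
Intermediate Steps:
Z(M) = (-5 + M)/(2*M) (Z(M) = (-5 + M)/((2*M)) = (-5 + M)*(1/(2*M)) = (-5 + M)/(2*M))
127*Z(b) = 127*((1/2)*(-5 - 20)/(-20)) = 127*((1/2)*(-1/20)*(-25)) = 127*(5/8) = 635/8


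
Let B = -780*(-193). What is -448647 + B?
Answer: -298107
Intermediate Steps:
B = 150540
-448647 + B = -448647 + 150540 = -298107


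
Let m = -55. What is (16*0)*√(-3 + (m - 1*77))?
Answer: 0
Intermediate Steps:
(16*0)*√(-3 + (m - 1*77)) = (16*0)*√(-3 + (-55 - 1*77)) = 0*√(-3 + (-55 - 77)) = 0*√(-3 - 132) = 0*√(-135) = 0*(3*I*√15) = 0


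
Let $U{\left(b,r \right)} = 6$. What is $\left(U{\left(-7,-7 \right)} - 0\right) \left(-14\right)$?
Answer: $-84$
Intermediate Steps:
$\left(U{\left(-7,-7 \right)} - 0\right) \left(-14\right) = \left(6 - 0\right) \left(-14\right) = \left(6 + 0\right) \left(-14\right) = 6 \left(-14\right) = -84$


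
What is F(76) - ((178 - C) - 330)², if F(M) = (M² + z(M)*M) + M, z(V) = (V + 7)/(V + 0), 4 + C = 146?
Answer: -80501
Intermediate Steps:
C = 142 (C = -4 + 146 = 142)
z(V) = (7 + V)/V
F(M) = 7 + M² + 2*M (F(M) = (M² + ((7 + M)/M)*M) + M = (M² + (7 + M)) + M = (7 + M + M²) + M = 7 + M² + 2*M)
F(76) - ((178 - C) - 330)² = (7 + 76 + 76*(1 + 76)) - ((178 - 1*142) - 330)² = (7 + 76 + 76*77) - ((178 - 142) - 330)² = (7 + 76 + 5852) - (36 - 330)² = 5935 - 1*(-294)² = 5935 - 1*86436 = 5935 - 86436 = -80501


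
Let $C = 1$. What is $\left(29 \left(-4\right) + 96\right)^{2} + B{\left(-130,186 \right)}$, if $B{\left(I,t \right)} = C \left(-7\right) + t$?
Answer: $579$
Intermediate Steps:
$B{\left(I,t \right)} = -7 + t$ ($B{\left(I,t \right)} = 1 \left(-7\right) + t = -7 + t$)
$\left(29 \left(-4\right) + 96\right)^{2} + B{\left(-130,186 \right)} = \left(29 \left(-4\right) + 96\right)^{2} + \left(-7 + 186\right) = \left(-116 + 96\right)^{2} + 179 = \left(-20\right)^{2} + 179 = 400 + 179 = 579$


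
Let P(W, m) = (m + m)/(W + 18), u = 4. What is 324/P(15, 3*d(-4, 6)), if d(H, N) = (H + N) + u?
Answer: 297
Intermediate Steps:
d(H, N) = 4 + H + N (d(H, N) = (H + N) + 4 = 4 + H + N)
P(W, m) = 2*m/(18 + W) (P(W, m) = (2*m)/(18 + W) = 2*m/(18 + W))
324/P(15, 3*d(-4, 6)) = 324/((2*(3*(4 - 4 + 6))/(18 + 15))) = 324/((2*(3*6)/33)) = 324/((2*18*(1/33))) = 324/(12/11) = 324*(11/12) = 297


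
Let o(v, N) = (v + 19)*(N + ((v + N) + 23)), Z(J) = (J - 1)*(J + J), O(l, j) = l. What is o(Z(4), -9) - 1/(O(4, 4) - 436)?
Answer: 538705/432 ≈ 1247.0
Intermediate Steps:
Z(J) = 2*J*(-1 + J) (Z(J) = (-1 + J)*(2*J) = 2*J*(-1 + J))
o(v, N) = (19 + v)*(23 + v + 2*N) (o(v, N) = (19 + v)*(N + ((N + v) + 23)) = (19 + v)*(N + (23 + N + v)) = (19 + v)*(23 + v + 2*N))
o(Z(4), -9) - 1/(O(4, 4) - 436) = (437 + (2*4*(-1 + 4))² + 38*(-9) + 42*(2*4*(-1 + 4)) + 2*(-9)*(2*4*(-1 + 4))) - 1/(4 - 436) = (437 + (2*4*3)² - 342 + 42*(2*4*3) + 2*(-9)*(2*4*3)) - 1/(-432) = (437 + 24² - 342 + 42*24 + 2*(-9)*24) - 1*(-1/432) = (437 + 576 - 342 + 1008 - 432) + 1/432 = 1247 + 1/432 = 538705/432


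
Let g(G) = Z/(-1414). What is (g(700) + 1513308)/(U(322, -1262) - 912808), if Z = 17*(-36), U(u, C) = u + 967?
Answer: -1069909062/644443933 ≈ -1.6602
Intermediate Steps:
U(u, C) = 967 + u
Z = -612
g(G) = 306/707 (g(G) = -612/(-1414) = -612*(-1/1414) = 306/707)
(g(700) + 1513308)/(U(322, -1262) - 912808) = (306/707 + 1513308)/((967 + 322) - 912808) = 1069909062/(707*(1289 - 912808)) = (1069909062/707)/(-911519) = (1069909062/707)*(-1/911519) = -1069909062/644443933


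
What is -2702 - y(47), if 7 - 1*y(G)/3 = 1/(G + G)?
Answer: -255959/94 ≈ -2723.0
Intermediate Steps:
y(G) = 21 - 3/(2*G) (y(G) = 21 - 3/(G + G) = 21 - 3*1/(2*G) = 21 - 3/(2*G))
-2702 - y(47) = -2702 - (21 - 3/2/47) = -2702 - (21 - 3/2*1/47) = -2702 - (21 - 3/94) = -2702 - 1*1971/94 = -2702 - 1971/94 = -255959/94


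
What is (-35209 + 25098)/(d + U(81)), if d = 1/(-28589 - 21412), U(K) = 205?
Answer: -505560111/10250204 ≈ -49.322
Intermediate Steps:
d = -1/50001 (d = 1/(-50001) = -1/50001 ≈ -2.0000e-5)
(-35209 + 25098)/(d + U(81)) = (-35209 + 25098)/(-1/50001 + 205) = -10111/10250204/50001 = -10111*50001/10250204 = -505560111/10250204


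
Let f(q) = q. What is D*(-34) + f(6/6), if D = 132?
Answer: -4487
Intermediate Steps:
D*(-34) + f(6/6) = 132*(-34) + 6/6 = -4488 + 6*(⅙) = -4488 + 1 = -4487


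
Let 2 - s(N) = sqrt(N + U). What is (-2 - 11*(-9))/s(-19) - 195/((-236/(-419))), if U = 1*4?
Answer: -1506611/4484 + 97*I*sqrt(15)/19 ≈ -336.0 + 19.773*I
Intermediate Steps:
U = 4
s(N) = 2 - sqrt(4 + N) (s(N) = 2 - sqrt(N + 4) = 2 - sqrt(4 + N))
(-2 - 11*(-9))/s(-19) - 195/((-236/(-419))) = (-2 - 11*(-9))/(2 - sqrt(4 - 19)) - 195/((-236/(-419))) = (-2 + 99)/(2 - sqrt(-15)) - 195/((-236*(-1/419))) = 97/(2 - I*sqrt(15)) - 195/236/419 = 97/(2 - I*sqrt(15)) - 195*419/236 = 97/(2 - I*sqrt(15)) - 81705/236 = -81705/236 + 97/(2 - I*sqrt(15))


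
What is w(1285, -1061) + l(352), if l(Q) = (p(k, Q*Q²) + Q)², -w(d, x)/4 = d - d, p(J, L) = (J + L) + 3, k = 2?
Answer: 1902230280139225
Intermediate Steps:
p(J, L) = 3 + J + L
w(d, x) = 0 (w(d, x) = -4*(d - d) = -4*0 = 0)
l(Q) = (5 + Q + Q³)² (l(Q) = ((3 + 2 + Q*Q²) + Q)² = ((3 + 2 + Q³) + Q)² = ((5 + Q³) + Q)² = (5 + Q + Q³)²)
w(1285, -1061) + l(352) = 0 + (5 + 352 + 352³)² = 0 + (5 + 352 + 43614208)² = 0 + 43614565² = 0 + 1902230280139225 = 1902230280139225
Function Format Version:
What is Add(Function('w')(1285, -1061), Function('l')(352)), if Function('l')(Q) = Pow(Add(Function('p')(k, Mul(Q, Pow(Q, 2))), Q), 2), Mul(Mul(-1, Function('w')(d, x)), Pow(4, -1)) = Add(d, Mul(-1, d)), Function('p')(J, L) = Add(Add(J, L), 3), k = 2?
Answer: 1902230280139225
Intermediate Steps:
Function('p')(J, L) = Add(3, J, L)
Function('w')(d, x) = 0 (Function('w')(d, x) = Mul(-4, Add(d, Mul(-1, d))) = Mul(-4, 0) = 0)
Function('l')(Q) = Pow(Add(5, Q, Pow(Q, 3)), 2) (Function('l')(Q) = Pow(Add(Add(3, 2, Mul(Q, Pow(Q, 2))), Q), 2) = Pow(Add(Add(3, 2, Pow(Q, 3)), Q), 2) = Pow(Add(Add(5, Pow(Q, 3)), Q), 2) = Pow(Add(5, Q, Pow(Q, 3)), 2))
Add(Function('w')(1285, -1061), Function('l')(352)) = Add(0, Pow(Add(5, 352, Pow(352, 3)), 2)) = Add(0, Pow(Add(5, 352, 43614208), 2)) = Add(0, Pow(43614565, 2)) = Add(0, 1902230280139225) = 1902230280139225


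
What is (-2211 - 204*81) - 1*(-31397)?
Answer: 12662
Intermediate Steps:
(-2211 - 204*81) - 1*(-31397) = (-2211 - 1*16524) + 31397 = (-2211 - 16524) + 31397 = -18735 + 31397 = 12662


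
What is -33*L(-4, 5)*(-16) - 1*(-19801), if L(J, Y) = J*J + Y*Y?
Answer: 41449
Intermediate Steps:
L(J, Y) = J² + Y²
-33*L(-4, 5)*(-16) - 1*(-19801) = -33*((-4)² + 5²)*(-16) - 1*(-19801) = -33*(16 + 25)*(-16) + 19801 = -33*41*(-16) + 19801 = -1353*(-16) + 19801 = 21648 + 19801 = 41449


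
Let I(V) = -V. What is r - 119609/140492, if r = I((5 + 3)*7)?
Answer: -7987161/140492 ≈ -56.851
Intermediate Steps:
r = -56 (r = -(5 + 3)*7 = -8*7 = -1*56 = -56)
r - 119609/140492 = -56 - 119609/140492 = -7987161/140492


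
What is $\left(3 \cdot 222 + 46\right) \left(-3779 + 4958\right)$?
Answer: $839448$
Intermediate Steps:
$\left(3 \cdot 222 + 46\right) \left(-3779 + 4958\right) = \left(666 + 46\right) 1179 = 712 \cdot 1179 = 839448$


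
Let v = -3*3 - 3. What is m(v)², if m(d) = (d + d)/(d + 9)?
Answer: 64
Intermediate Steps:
v = -12 (v = -9 - 3 = -12)
m(d) = 2*d/(9 + d) (m(d) = (2*d)/(9 + d) = 2*d/(9 + d))
m(v)² = (2*(-12)/(9 - 12))² = (2*(-12)/(-3))² = (2*(-12)*(-⅓))² = 8² = 64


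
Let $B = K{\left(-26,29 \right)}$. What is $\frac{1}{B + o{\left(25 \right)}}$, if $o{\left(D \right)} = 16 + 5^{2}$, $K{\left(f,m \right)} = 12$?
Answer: $\frac{1}{53} \approx 0.018868$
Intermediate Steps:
$B = 12$
$o{\left(D \right)} = 41$ ($o{\left(D \right)} = 16 + 25 = 41$)
$\frac{1}{B + o{\left(25 \right)}} = \frac{1}{12 + 41} = \frac{1}{53}$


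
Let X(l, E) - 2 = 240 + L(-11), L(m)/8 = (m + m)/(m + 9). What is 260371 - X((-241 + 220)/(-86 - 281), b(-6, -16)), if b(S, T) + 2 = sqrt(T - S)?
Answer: 260041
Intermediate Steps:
L(m) = 16*m/(9 + m) (L(m) = 8*((m + m)/(m + 9)) = 8*((2*m)/(9 + m)) = 8*(2*m/(9 + m)) = 16*m/(9 + m))
b(S, T) = -2 + sqrt(T - S)
X(l, E) = 330 (X(l, E) = 2 + (240 + 16*(-11)/(9 - 11)) = 2 + (240 + 16*(-11)/(-2)) = 2 + (240 + 16*(-11)*(-1/2)) = 2 + (240 + 88) = 2 + 328 = 330)
260371 - X((-241 + 220)/(-86 - 281), b(-6, -16)) = 260371 - 1*330 = 260371 - 330 = 260041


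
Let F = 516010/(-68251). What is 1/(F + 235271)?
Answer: 68251/16056965011 ≈ 4.2506e-6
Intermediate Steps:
F = -516010/68251 (F = 516010*(-1/68251) = -516010/68251 ≈ -7.5605)
1/(F + 235271) = 1/(-516010/68251 + 235271) = 1/(16056965011/68251) = 68251/16056965011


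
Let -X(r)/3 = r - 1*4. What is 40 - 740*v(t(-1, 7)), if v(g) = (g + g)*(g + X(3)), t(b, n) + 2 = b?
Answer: 40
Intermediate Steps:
X(r) = 12 - 3*r (X(r) = -3*(r - 1*4) = -3*(r - 4) = -3*(-4 + r) = 12 - 3*r)
t(b, n) = -2 + b
v(g) = 2*g*(3 + g) (v(g) = (g + g)*(g + (12 - 3*3)) = (2*g)*(g + (12 - 9)) = (2*g)*(g + 3) = (2*g)*(3 + g) = 2*g*(3 + g))
40 - 740*v(t(-1, 7)) = 40 - 1480*(-2 - 1)*(3 + (-2 - 1)) = 40 - 1480*(-3)*(3 - 3) = 40 - 1480*(-3)*0 = 40 - 740*0 = 40 + 0 = 40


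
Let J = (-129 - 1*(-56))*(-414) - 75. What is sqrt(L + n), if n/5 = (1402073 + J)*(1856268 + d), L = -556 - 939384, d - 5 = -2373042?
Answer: 4*I*sqrt(231289714115) ≈ 1.9237e+6*I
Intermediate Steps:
d = -2373037 (d = 5 - 2373042 = -2373037)
L = -939940
J = 30147 (J = (-129 + 56)*(-414) - 75 = -73*(-414) - 75 = 30222 - 75 = 30147)
n = -3700634485900 (n = 5*((1402073 + 30147)*(1856268 - 2373037)) = 5*(1432220*(-516769)) = 5*(-740126897180) = -3700634485900)
sqrt(L + n) = sqrt(-939940 - 3700634485900) = sqrt(-3700635425840) = 4*I*sqrt(231289714115)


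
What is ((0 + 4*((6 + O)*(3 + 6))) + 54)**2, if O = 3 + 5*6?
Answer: 2125764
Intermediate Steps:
O = 33 (O = 3 + 30 = 33)
((0 + 4*((6 + O)*(3 + 6))) + 54)**2 = ((0 + 4*((6 + 33)*(3 + 6))) + 54)**2 = ((0 + 4*(39*9)) + 54)**2 = ((0 + 4*351) + 54)**2 = ((0 + 1404) + 54)**2 = (1404 + 54)**2 = 1458**2 = 2125764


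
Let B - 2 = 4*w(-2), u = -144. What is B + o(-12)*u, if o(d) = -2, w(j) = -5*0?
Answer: 290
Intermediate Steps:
w(j) = 0
B = 2 (B = 2 + 4*0 = 2 + 0 = 2)
B + o(-12)*u = 2 - 2*(-144) = 2 + 288 = 290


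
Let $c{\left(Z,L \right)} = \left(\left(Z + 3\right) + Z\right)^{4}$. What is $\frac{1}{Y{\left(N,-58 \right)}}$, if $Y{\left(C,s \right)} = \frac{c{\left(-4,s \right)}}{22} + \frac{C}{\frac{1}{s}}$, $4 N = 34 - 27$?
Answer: $- \frac{11}{804} \approx -0.013682$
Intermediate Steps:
$c{\left(Z,L \right)} = \left(3 + 2 Z\right)^{4}$ ($c{\left(Z,L \right)} = \left(\left(3 + Z\right) + Z\right)^{4} = \left(3 + 2 Z\right)^{4}$)
$N = \frac{7}{4}$ ($N = \frac{34 - 27}{4} = \frac{1}{4} \cdot 7 = \frac{7}{4} \approx 1.75$)
$Y{\left(C,s \right)} = \frac{625}{22} + C s$ ($Y{\left(C,s \right)} = \frac{\left(3 + 2 \left(-4\right)\right)^{4}}{22} + \frac{C}{\frac{1}{s}} = \left(3 - 8\right)^{4} \cdot \frac{1}{22} + C s = \left(-5\right)^{4} \cdot \frac{1}{22} + C s = 625 \cdot \frac{1}{22} + C s = \frac{625}{22} + C s$)
$\frac{1}{Y{\left(N,-58 \right)}} = \frac{1}{\frac{625}{22} + \frac{7}{4} \left(-58\right)} = \frac{1}{\frac{625}{22} - \frac{203}{2}} = \frac{1}{- \frac{804}{11}} = - \frac{11}{804}$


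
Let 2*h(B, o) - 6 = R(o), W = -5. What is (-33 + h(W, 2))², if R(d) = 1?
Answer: 3481/4 ≈ 870.25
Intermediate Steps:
h(B, o) = 7/2 (h(B, o) = 3 + (½)*1 = 3 + ½ = 7/2)
(-33 + h(W, 2))² = (-33 + 7/2)² = (-59/2)² = 3481/4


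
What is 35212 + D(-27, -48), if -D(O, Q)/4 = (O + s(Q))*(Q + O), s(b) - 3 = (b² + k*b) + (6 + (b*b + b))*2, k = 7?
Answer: 1975612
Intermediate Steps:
s(b) = 15 + 3*b² + 9*b (s(b) = 3 + ((b² + 7*b) + (6 + (b*b + b))*2) = 3 + ((b² + 7*b) + (6 + (b² + b))*2) = 3 + ((b² + 7*b) + (6 + (b + b²))*2) = 3 + ((b² + 7*b) + (6 + b + b²)*2) = 3 + ((b² + 7*b) + (12 + 2*b + 2*b²)) = 3 + (12 + 3*b² + 9*b) = 15 + 3*b² + 9*b)
D(O, Q) = -4*(O + Q)*(15 + O + 3*Q² + 9*Q) (D(O, Q) = -4*(O + (15 + 3*Q² + 9*Q))*(Q + O) = -4*(15 + O + 3*Q² + 9*Q)*(O + Q) = -4*(O + Q)*(15 + O + 3*Q² + 9*Q))
35212 + D(-27, -48) = 35212 + (-4*(-27)² - 12*(-27)*(5 + (-48)² + 3*(-48)) - 12*(-48)*(5 + (-48)² + 3*(-48)) - 4*(-27)*(-48)) = 35212 + (-4*729 - 12*(-27)*(5 + 2304 - 144) - 12*(-48)*(5 + 2304 - 144) - 5184) = 35212 + (-2916 - 12*(-27)*2165 - 12*(-48)*2165 - 5184) = 35212 + (-2916 + 701460 + 1247040 - 5184) = 35212 + 1940400 = 1975612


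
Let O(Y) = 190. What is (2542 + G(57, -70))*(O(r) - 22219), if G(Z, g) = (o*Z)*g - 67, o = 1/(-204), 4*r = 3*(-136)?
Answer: -1868389635/34 ≈ -5.4953e+7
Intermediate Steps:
r = -102 (r = (3*(-136))/4 = (¼)*(-408) = -102)
o = -1/204 ≈ -0.0049020
G(Z, g) = -67 - Z*g/204 (G(Z, g) = (-Z/204)*g - 67 = -Z*g/204 - 67 = -67 - Z*g/204)
(2542 + G(57, -70))*(O(r) - 22219) = (2542 + (-67 - 1/204*57*(-70)))*(190 - 22219) = (2542 + (-67 + 665/34))*(-22029) = (2542 - 1613/34)*(-22029) = (84815/34)*(-22029) = -1868389635/34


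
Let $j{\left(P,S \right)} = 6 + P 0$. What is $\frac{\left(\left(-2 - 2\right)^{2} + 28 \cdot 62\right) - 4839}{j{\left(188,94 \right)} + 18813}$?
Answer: $- \frac{343}{2091} \approx -0.16404$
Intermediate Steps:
$j{\left(P,S \right)} = 6$ ($j{\left(P,S \right)} = 6 + 0 = 6$)
$\frac{\left(\left(-2 - 2\right)^{2} + 28 \cdot 62\right) - 4839}{j{\left(188,94 \right)} + 18813} = \frac{\left(\left(-2 - 2\right)^{2} + 28 \cdot 62\right) - 4839}{6 + 18813} = \frac{\left(\left(-4\right)^{2} + 1736\right) + \left(-5236 + 397\right)}{18819} = \left(\left(16 + 1736\right) - 4839\right) \frac{1}{18819} = \left(1752 - 4839\right) \frac{1}{18819} = \left(-3087\right) \frac{1}{18819} = - \frac{343}{2091}$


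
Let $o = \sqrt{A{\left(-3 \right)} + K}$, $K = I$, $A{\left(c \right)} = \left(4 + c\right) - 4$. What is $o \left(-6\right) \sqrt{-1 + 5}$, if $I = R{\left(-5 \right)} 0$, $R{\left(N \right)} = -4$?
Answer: $- 12 i \sqrt{3} \approx - 20.785 i$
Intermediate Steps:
$A{\left(c \right)} = c$
$I = 0$ ($I = \left(-4\right) 0 = 0$)
$K = 0$
$o = i \sqrt{3}$ ($o = \sqrt{-3 + 0} = \sqrt{-3} = i \sqrt{3} \approx 1.732 i$)
$o \left(-6\right) \sqrt{-1 + 5} = i \sqrt{3} \left(-6\right) \sqrt{-1 + 5} = - 6 i \sqrt{3} \sqrt{4} = - 6 i \sqrt{3} \cdot 2 = - 12 i \sqrt{3}$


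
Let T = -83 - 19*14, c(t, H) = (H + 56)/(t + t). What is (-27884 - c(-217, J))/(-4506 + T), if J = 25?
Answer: 2420315/421414 ≈ 5.7433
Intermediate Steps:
c(t, H) = (56 + H)/(2*t) (c(t, H) = (56 + H)/((2*t)) = (56 + H)*(1/(2*t)) = (56 + H)/(2*t))
T = -349 (T = -83 - 266 = -349)
(-27884 - c(-217, J))/(-4506 + T) = (-27884 - (56 + 25)/(2*(-217)))/(-4506 - 349) = (-27884 - (-1)*81/(2*217))/(-4855) = (-27884 - 1*(-81/434))*(-1/4855) = (-27884 + 81/434)*(-1/4855) = -12101575/434*(-1/4855) = 2420315/421414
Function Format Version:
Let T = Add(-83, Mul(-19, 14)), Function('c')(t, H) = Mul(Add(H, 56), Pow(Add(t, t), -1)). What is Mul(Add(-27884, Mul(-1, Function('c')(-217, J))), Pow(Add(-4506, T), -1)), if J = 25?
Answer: Rational(2420315, 421414) ≈ 5.7433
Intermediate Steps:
Function('c')(t, H) = Mul(Rational(1, 2), Pow(t, -1), Add(56, H)) (Function('c')(t, H) = Mul(Add(56, H), Pow(Mul(2, t), -1)) = Mul(Add(56, H), Mul(Rational(1, 2), Pow(t, -1))) = Mul(Rational(1, 2), Pow(t, -1), Add(56, H)))
T = -349 (T = Add(-83, -266) = -349)
Mul(Add(-27884, Mul(-1, Function('c')(-217, J))), Pow(Add(-4506, T), -1)) = Mul(Add(-27884, Mul(-1, Mul(Rational(1, 2), Pow(-217, -1), Add(56, 25)))), Pow(Add(-4506, -349), -1)) = Mul(Add(-27884, Mul(-1, Mul(Rational(1, 2), Rational(-1, 217), 81))), Pow(-4855, -1)) = Mul(Add(-27884, Mul(-1, Rational(-81, 434))), Rational(-1, 4855)) = Mul(Add(-27884, Rational(81, 434)), Rational(-1, 4855)) = Mul(Rational(-12101575, 434), Rational(-1, 4855)) = Rational(2420315, 421414)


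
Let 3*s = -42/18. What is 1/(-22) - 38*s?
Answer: 5843/198 ≈ 29.510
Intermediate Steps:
s = -7/9 (s = (-42/18)/3 = (-42*1/18)/3 = (⅓)*(-7/3) = -7/9 ≈ -0.77778)
1/(-22) - 38*s = 1/(-22) - 38*(-7/9) = -1/22 + 266/9 = 5843/198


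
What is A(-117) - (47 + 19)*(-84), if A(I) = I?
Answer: 5427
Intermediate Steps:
A(-117) - (47 + 19)*(-84) = -117 - (47 + 19)*(-84) = -117 - 66*(-84) = -117 - 1*(-5544) = -117 + 5544 = 5427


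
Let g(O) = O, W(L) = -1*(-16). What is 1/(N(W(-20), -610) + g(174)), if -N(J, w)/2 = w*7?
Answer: 1/8714 ≈ 0.00011476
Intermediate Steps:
W(L) = 16
N(J, w) = -14*w (N(J, w) = -2*w*7 = -14*w)
1/(N(W(-20), -610) + g(174)) = 1/(-14*(-610) + 174) = 1/(8540 + 174) = 1/8714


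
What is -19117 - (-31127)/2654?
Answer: -50705391/2654 ≈ -19105.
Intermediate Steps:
-19117 - (-31127)/2654 = -19117 - 1*(-31127/2654) = -19117 + 31127/2654 = -50705391/2654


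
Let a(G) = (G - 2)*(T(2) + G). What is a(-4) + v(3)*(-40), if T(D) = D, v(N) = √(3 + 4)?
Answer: 12 - 40*√7 ≈ -93.830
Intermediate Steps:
v(N) = √7
a(G) = (-2 + G)*(2 + G) (a(G) = (G - 2)*(2 + G) = (-2 + G)*(2 + G))
a(-4) + v(3)*(-40) = (-4 + (-4)²) + √7*(-40) = (-4 + 16) - 40*√7 = 12 - 40*√7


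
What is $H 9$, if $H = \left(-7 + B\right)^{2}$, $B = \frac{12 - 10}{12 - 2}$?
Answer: $\frac{10404}{25} \approx 416.16$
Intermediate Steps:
$B = \frac{1}{5}$ ($B = \frac{2}{10} = 2 \cdot \frac{1}{10} = \frac{1}{5} \approx 0.2$)
$H = \frac{1156}{25}$ ($H = \left(-7 + \frac{1}{5}\right)^{2} = \left(- \frac{34}{5}\right)^{2} = \frac{1156}{25} \approx 46.24$)
$H 9 = \frac{1156}{25} \cdot 9 = \frac{10404}{25}$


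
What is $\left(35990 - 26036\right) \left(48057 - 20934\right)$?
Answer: $269982342$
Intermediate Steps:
$\left(35990 - 26036\right) \left(48057 - 20934\right) = 9954 \cdot 27123 = 269982342$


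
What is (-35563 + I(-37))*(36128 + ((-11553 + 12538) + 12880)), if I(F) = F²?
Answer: -1709460642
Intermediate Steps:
(-35563 + I(-37))*(36128 + ((-11553 + 12538) + 12880)) = (-35563 + (-37)²)*(36128 + ((-11553 + 12538) + 12880)) = (-35563 + 1369)*(36128 + (985 + 12880)) = -34194*(36128 + 13865) = -34194*49993 = -1709460642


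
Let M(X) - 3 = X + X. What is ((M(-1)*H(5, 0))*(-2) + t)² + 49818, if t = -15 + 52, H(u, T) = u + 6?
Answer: 50043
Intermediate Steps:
M(X) = 3 + 2*X (M(X) = 3 + (X + X) = 3 + 2*X)
H(u, T) = 6 + u
t = 37
((M(-1)*H(5, 0))*(-2) + t)² + 49818 = (((3 + 2*(-1))*(6 + 5))*(-2) + 37)² + 49818 = (((3 - 2)*11)*(-2) + 37)² + 49818 = ((1*11)*(-2) + 37)² + 49818 = (11*(-2) + 37)² + 49818 = (-22 + 37)² + 49818 = 15² + 49818 = 225 + 49818 = 50043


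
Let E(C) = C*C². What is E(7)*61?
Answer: 20923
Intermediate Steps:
E(C) = C³
E(7)*61 = 7³*61 = 343*61 = 20923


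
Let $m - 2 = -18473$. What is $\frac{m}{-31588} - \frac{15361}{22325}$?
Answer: $- \frac{72858193}{705202100} \approx -0.10332$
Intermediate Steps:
$m = -18471$ ($m = 2 - 18473 = -18471$)
$\frac{m}{-31588} - \frac{15361}{22325} = - \frac{18471}{-31588} - \frac{15361}{22325} = \left(-18471\right) \left(- \frac{1}{31588}\right) - \frac{15361}{22325} = \frac{18471}{31588} - \frac{15361}{22325} = - \frac{72858193}{705202100}$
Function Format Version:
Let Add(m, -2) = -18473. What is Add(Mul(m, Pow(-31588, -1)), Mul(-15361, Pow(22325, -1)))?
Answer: Rational(-72858193, 705202100) ≈ -0.10332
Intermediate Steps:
m = -18471 (m = Add(2, -18473) = -18471)
Add(Mul(m, Pow(-31588, -1)), Mul(-15361, Pow(22325, -1))) = Add(Mul(-18471, Pow(-31588, -1)), Mul(-15361, Pow(22325, -1))) = Add(Mul(-18471, Rational(-1, 31588)), Mul(-15361, Rational(1, 22325))) = Add(Rational(18471, 31588), Rational(-15361, 22325)) = Rational(-72858193, 705202100)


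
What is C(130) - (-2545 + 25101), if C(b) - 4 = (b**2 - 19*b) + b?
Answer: -7992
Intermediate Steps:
C(b) = 4 + b**2 - 18*b (C(b) = 4 + ((b**2 - 19*b) + b) = 4 + (b**2 - 18*b) = 4 + b**2 - 18*b)
C(130) - (-2545 + 25101) = (4 + 130**2 - 18*130) - (-2545 + 25101) = (4 + 16900 - 2340) - 1*22556 = 14564 - 22556 = -7992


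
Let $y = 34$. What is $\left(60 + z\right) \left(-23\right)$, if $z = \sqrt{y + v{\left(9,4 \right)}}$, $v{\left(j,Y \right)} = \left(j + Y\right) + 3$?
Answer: $-1380 - 115 \sqrt{2} \approx -1542.6$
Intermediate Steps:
$v{\left(j,Y \right)} = 3 + Y + j$ ($v{\left(j,Y \right)} = \left(Y + j\right) + 3 = 3 + Y + j$)
$z = 5 \sqrt{2}$ ($z = \sqrt{34 + \left(3 + 4 + 9\right)} = \sqrt{34 + 16} = \sqrt{50} = 5 \sqrt{2} \approx 7.0711$)
$\left(60 + z\right) \left(-23\right) = \left(60 + 5 \sqrt{2}\right) \left(-23\right) = -1380 - 115 \sqrt{2}$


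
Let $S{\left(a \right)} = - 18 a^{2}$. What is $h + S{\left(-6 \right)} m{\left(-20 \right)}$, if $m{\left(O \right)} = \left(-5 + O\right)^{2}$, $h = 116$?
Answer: $-404884$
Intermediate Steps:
$h + S{\left(-6 \right)} m{\left(-20 \right)} = 116 + - 18 \left(-6\right)^{2} \left(-5 - 20\right)^{2} = 116 + \left(-18\right) 36 \left(-25\right)^{2} = 116 - 405000 = -404884$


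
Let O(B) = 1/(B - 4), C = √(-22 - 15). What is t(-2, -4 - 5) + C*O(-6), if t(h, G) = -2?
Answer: -2 - I*√37/10 ≈ -2.0 - 0.60828*I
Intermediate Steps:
C = I*√37 (C = √(-37) = I*√37 ≈ 6.0828*I)
O(B) = 1/(-4 + B)
t(-2, -4 - 5) + C*O(-6) = -2 + (I*√37)/(-4 - 6) = -2 + (I*√37)/(-10) = -2 + (I*√37)*(-⅒) = -2 - I*√37/10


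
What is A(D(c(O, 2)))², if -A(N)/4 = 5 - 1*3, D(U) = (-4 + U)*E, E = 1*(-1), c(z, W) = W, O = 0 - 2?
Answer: 64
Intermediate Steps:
O = -2
E = -1
D(U) = 4 - U (D(U) = (-4 + U)*(-1) = 4 - U)
A(N) = -8 (A(N) = -4*(5 - 1*3) = -4*(5 - 3) = -4*2 = -8)
A(D(c(O, 2)))² = (-8)² = 64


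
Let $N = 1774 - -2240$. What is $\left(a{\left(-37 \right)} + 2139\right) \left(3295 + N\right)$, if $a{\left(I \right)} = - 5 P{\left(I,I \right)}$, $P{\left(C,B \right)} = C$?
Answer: $16986116$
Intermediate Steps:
$N = 4014$ ($N = 1774 + 2240 = 4014$)
$a{\left(I \right)} = - 5 I$
$\left(a{\left(-37 \right)} + 2139\right) \left(3295 + N\right) = \left(\left(-5\right) \left(-37\right) + 2139\right) \left(3295 + 4014\right) = \left(185 + 2139\right) 7309 = 2324 \cdot 7309 = 16986116$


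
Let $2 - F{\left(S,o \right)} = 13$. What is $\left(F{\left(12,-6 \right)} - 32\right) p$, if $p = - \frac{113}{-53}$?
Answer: $- \frac{4859}{53} \approx -91.679$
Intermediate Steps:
$F{\left(S,o \right)} = -11$ ($F{\left(S,o \right)} = 2 - 13 = -11$)
$p = \frac{113}{53}$ ($p = \left(-113\right) \left(- \frac{1}{53}\right) = \frac{113}{53} \approx 2.1321$)
$\left(F{\left(12,-6 \right)} - 32\right) p = \left(-11 - 32\right) \frac{113}{53} = \left(-43\right) \frac{113}{53} = - \frac{4859}{53}$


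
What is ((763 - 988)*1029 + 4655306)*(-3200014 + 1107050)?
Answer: -9258814376884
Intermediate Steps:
((763 - 988)*1029 + 4655306)*(-3200014 + 1107050) = (-225*1029 + 4655306)*(-2092964) = (-231525 + 4655306)*(-2092964) = 4423781*(-2092964) = -9258814376884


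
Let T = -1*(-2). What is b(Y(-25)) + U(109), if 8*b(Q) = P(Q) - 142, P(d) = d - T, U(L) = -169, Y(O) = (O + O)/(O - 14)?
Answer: -29147/156 ≈ -186.84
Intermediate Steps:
Y(O) = 2*O/(-14 + O) (Y(O) = (2*O)/(-14 + O) = 2*O/(-14 + O))
T = 2
P(d) = -2 + d (P(d) = d - 1*2 = d - 2 = -2 + d)
b(Q) = -18 + Q/8 (b(Q) = ((-2 + Q) - 142)/8 = (-144 + Q)/8 = -18 + Q/8)
b(Y(-25)) + U(109) = (-18 + (2*(-25)/(-14 - 25))/8) - 169 = (-18 + (2*(-25)/(-39))/8) - 169 = (-18 + (2*(-25)*(-1/39))/8) - 169 = (-18 + (⅛)*(50/39)) - 169 = (-18 + 25/156) - 169 = -2783/156 - 169 = -29147/156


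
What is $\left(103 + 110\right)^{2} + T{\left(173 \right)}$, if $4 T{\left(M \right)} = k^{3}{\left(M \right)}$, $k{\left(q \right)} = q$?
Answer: $\frac{5359193}{4} \approx 1.3398 \cdot 10^{6}$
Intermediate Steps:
$T{\left(M \right)} = \frac{M^{3}}{4}$
$\left(103 + 110\right)^{2} + T{\left(173 \right)} = \left(103 + 110\right)^{2} + \frac{173^{3}}{4} = 213^{2} + \frac{1}{4} \cdot 5177717 = 45369 + \frac{5177717}{4} = \frac{5359193}{4}$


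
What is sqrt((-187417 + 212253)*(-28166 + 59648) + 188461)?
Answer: sqrt(782075413) ≈ 27966.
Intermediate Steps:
sqrt((-187417 + 212253)*(-28166 + 59648) + 188461) = sqrt(24836*31482 + 188461) = sqrt(781886952 + 188461) = sqrt(782075413)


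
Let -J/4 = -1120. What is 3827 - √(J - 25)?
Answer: 3827 - 9*√55 ≈ 3760.3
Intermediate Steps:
J = 4480 (J = -4*(-1120) = 4480)
3827 - √(J - 25) = 3827 - √(4480 - 25) = 3827 - √4455 = 3827 - 9*√55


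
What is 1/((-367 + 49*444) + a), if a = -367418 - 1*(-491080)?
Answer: 1/145051 ≈ 6.8941e-6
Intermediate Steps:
a = 123662 (a = -367418 + 491080 = 123662)
1/((-367 + 49*444) + a) = 1/((-367 + 49*444) + 123662) = 1/((-367 + 21756) + 123662) = 1/(21389 + 123662) = 1/145051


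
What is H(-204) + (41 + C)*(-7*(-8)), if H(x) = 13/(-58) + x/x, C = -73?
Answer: -103891/58 ≈ -1791.2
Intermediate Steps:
H(x) = 45/58 (H(x) = 13*(-1/58) + 1 = -13/58 + 1 = 45/58)
H(-204) + (41 + C)*(-7*(-8)) = 45/58 + (41 - 73)*(-7*(-8)) = 45/58 - 32*56 = 45/58 - 1792 = -103891/58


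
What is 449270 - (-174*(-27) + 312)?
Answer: 444260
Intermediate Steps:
449270 - (-174*(-27) + 312) = 449270 - (-29*(-162) + 312) = 449270 - (4698 + 312) = 449270 - 1*5010 = 449270 - 5010 = 444260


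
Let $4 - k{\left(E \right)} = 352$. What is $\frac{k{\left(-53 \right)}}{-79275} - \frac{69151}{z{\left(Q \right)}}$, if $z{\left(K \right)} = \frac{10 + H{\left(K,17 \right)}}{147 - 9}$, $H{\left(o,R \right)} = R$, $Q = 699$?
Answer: $- \frac{84056497006}{237825} \approx -3.5344 \cdot 10^{5}$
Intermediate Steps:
$k{\left(E \right)} = -348$ ($k{\left(E \right)} = 4 - 352 = -348$)
$z{\left(K \right)} = \frac{9}{46}$ ($z{\left(K \right)} = \frac{10 + 17}{147 - 9} = \frac{27}{138} = 27 \cdot \frac{1}{138} = \frac{9}{46}$)
$\frac{k{\left(-53 \right)}}{-79275} - \frac{69151}{z{\left(Q \right)}} = - \frac{348}{-79275} - \frac{69151}{\frac{9}{46}} = \left(-348\right) \left(- \frac{1}{79275}\right) - \frac{3180946}{9} = \frac{116}{26425} - \frac{3180946}{9} = - \frac{84056497006}{237825}$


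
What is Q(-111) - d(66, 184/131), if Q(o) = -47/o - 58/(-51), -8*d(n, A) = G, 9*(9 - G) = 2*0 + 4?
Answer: 119113/45288 ≈ 2.6301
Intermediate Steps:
G = 77/9 (G = 9 - (2*0 + 4)/9 = 9 - (0 + 4)/9 = 9 - ⅑*4 = 9 - 4/9 = 77/9 ≈ 8.5556)
d(n, A) = -77/72 (d(n, A) = -⅛*77/9 = -77/72)
Q(o) = 58/51 - 47/o (Q(o) = -47/o - 58*(-1/51) = -47/o + 58/51 = 58/51 - 47/o)
Q(-111) - d(66, 184/131) = (58/51 - 47/(-111)) - 1*(-77/72) = (58/51 - 47*(-1/111)) + 77/72 = (58/51 + 47/111) + 77/72 = 2945/1887 + 77/72 = 119113/45288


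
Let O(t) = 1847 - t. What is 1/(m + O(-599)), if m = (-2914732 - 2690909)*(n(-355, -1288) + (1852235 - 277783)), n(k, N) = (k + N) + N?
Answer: -1/8809382547515 ≈ -1.1352e-13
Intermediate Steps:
n(k, N) = k + 2*N (n(k, N) = (N + k) + N = k + 2*N)
m = -8809382549961 (m = (-2914732 - 2690909)*((-355 + 2*(-1288)) + (1852235 - 277783)) = -5605641*((-355 - 2576) + 1574452) = -5605641*(-2931 + 1574452) = -5605641*1571521 = -8809382549961)
1/(m + O(-599)) = 1/(-8809382549961 + (1847 - 1*(-599))) = 1/(-8809382549961 + (1847 + 599)) = 1/(-8809382549961 + 2446) = 1/(-8809382547515) = -1/8809382547515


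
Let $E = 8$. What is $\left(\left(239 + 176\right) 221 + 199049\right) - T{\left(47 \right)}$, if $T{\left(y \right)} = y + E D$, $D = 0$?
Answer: $290717$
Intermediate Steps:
$T{\left(y \right)} = y$ ($T{\left(y \right)} = y + 8 \cdot 0 = y + 0 = y$)
$\left(\left(239 + 176\right) 221 + 199049\right) - T{\left(47 \right)} = \left(\left(239 + 176\right) 221 + 199049\right) - 47 = \left(415 \cdot 221 + 199049\right) - 47 = \left(91715 + 199049\right) - 47 = 290764 - 47 = 290717$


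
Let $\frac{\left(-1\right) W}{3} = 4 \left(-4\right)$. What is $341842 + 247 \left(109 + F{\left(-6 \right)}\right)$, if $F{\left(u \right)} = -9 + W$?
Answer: $378398$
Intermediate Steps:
$W = 48$ ($W = - 3 \cdot 4 \left(-4\right) = \left(-3\right) \left(-16\right) = 48$)
$F{\left(u \right)} = 39$ ($F{\left(u \right)} = -9 + 48 = 39$)
$341842 + 247 \left(109 + F{\left(-6 \right)}\right) = 341842 + 247 \left(109 + 39\right) = 341842 + 247 \cdot 148 = 341842 + 36556 = 378398$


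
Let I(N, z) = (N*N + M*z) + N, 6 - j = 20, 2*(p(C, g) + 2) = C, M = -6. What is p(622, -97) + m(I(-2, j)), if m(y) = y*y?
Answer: 7705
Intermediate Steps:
p(C, g) = -2 + C/2
j = -14 (j = 6 - 1*20 = 6 - 20 = -14)
I(N, z) = N + N² - 6*z (I(N, z) = (N*N - 6*z) + N = (N² - 6*z) + N = N + N² - 6*z)
m(y) = y²
p(622, -97) + m(I(-2, j)) = (-2 + (½)*622) + (-2 + (-2)² - 6*(-14))² = (-2 + 311) + (-2 + 4 + 84)² = 309 + 86² = 309 + 7396 = 7705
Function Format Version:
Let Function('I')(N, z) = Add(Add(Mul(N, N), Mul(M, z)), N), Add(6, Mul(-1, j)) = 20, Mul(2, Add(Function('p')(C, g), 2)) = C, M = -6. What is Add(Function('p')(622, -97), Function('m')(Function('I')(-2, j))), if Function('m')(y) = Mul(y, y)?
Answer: 7705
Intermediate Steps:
Function('p')(C, g) = Add(-2, Mul(Rational(1, 2), C))
j = -14 (j = Add(6, Mul(-1, 20)) = Add(6, -20) = -14)
Function('I')(N, z) = Add(N, Pow(N, 2), Mul(-6, z)) (Function('I')(N, z) = Add(Add(Mul(N, N), Mul(-6, z)), N) = Add(Add(Pow(N, 2), Mul(-6, z)), N) = Add(N, Pow(N, 2), Mul(-6, z)))
Function('m')(y) = Pow(y, 2)
Add(Function('p')(622, -97), Function('m')(Function('I')(-2, j))) = Add(Add(-2, Mul(Rational(1, 2), 622)), Pow(Add(-2, Pow(-2, 2), Mul(-6, -14)), 2)) = Add(Add(-2, 311), Pow(Add(-2, 4, 84), 2)) = Add(309, Pow(86, 2)) = Add(309, 7396) = 7705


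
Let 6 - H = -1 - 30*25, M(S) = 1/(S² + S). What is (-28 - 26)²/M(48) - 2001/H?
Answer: 5191831023/757 ≈ 6.8584e+6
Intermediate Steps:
M(S) = 1/(S + S²)
H = 757 (H = 6 - (-1 - 30*25) = 6 - (-1 - 750) = 6 - 1*(-751) = 6 + 751 = 757)
(-28 - 26)²/M(48) - 2001/H = (-28 - 26)²/((1/(48*(1 + 48)))) - 2001/757 = (-54)²/(((1/48)/49)) - 2001*1/757 = 2916/(((1/48)*(1/49))) - 2001/757 = 2916/(1/2352) - 2001/757 = 2916*2352 - 2001/757 = 6858432 - 2001/757 = 5191831023/757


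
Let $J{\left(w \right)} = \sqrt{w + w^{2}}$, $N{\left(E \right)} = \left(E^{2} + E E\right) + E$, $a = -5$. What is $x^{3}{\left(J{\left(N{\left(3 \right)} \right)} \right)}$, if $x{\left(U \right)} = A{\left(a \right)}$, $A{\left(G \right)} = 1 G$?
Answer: $-125$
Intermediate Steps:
$N{\left(E \right)} = E + 2 E^{2}$ ($N{\left(E \right)} = \left(E^{2} + E^{2}\right) + E = 2 E^{2} + E = E + 2 E^{2}$)
$A{\left(G \right)} = G$
$x{\left(U \right)} = -5$
$x^{3}{\left(J{\left(N{\left(3 \right)} \right)} \right)} = \left(-5\right)^{3} = -125$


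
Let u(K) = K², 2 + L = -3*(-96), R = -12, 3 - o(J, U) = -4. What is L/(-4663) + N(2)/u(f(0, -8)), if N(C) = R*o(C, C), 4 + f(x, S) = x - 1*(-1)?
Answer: -131422/13989 ≈ -9.3947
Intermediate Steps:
o(J, U) = 7 (o(J, U) = 3 - 1*(-4) = 3 + 4 = 7)
L = 286 (L = -2 - 3*(-96) = -2 + 288 = 286)
f(x, S) = -3 + x (f(x, S) = -4 + (x - 1*(-1)) = -4 + (x + 1) = -4 + (1 + x) = -3 + x)
N(C) = -84 (N(C) = -12*7 = -84)
L/(-4663) + N(2)/u(f(0, -8)) = 286/(-4663) - 84/(-3 + 0)² = 286*(-1/4663) - 84/((-3)²) = -286/4663 - 84/9 = -286/4663 - 84*⅑ = -286/4663 - 28/3 = -131422/13989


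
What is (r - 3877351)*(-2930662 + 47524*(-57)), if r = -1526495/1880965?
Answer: 8226002363310160260/376193 ≈ 2.1866e+13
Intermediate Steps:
r = -305299/376193 (r = -1526495*1/1880965 = -305299/376193 ≈ -0.81155)
(r - 3877351)*(-2930662 + 47524*(-57)) = (-305299/376193 - 3877351)*(-2930662 + 47524*(-57)) = -1458632610042*(-2930662 - 2708868)/376193 = -1458632610042/376193*(-5639530) = 8226002363310160260/376193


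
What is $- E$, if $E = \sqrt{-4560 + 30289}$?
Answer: $- \sqrt{25729} \approx -160.4$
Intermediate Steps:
$E = \sqrt{25729} \approx 160.4$
$- E = - \sqrt{25729}$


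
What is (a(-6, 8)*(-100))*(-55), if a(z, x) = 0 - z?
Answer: 33000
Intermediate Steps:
a(z, x) = -z
(a(-6, 8)*(-100))*(-55) = (-1*(-6)*(-100))*(-55) = (6*(-100))*(-55) = -600*(-55) = 33000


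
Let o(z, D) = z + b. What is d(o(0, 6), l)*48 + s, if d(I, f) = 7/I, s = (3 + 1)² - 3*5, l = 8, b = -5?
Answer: -331/5 ≈ -66.200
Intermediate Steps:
o(z, D) = -5 + z (o(z, D) = z - 5 = -5 + z)
s = 1 (s = 4² - 15 = 16 - 15 = 1)
d(o(0, 6), l)*48 + s = (7/(-5 + 0))*48 + 1 = (7/(-5))*48 + 1 = (7*(-⅕))*48 + 1 = -7/5*48 + 1 = -336/5 + 1 = -331/5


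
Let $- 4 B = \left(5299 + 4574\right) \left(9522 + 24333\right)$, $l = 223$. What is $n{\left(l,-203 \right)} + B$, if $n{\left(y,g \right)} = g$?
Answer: $- \frac{334251227}{4} \approx -8.3563 \cdot 10^{7}$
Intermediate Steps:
$B = - \frac{334250415}{4}$ ($B = - \frac{\left(5299 + 4574\right) \left(9522 + 24333\right)}{4} = - \frac{9873 \cdot 33855}{4} = \left(- \frac{1}{4}\right) 334250415 = - \frac{334250415}{4} \approx -8.3563 \cdot 10^{7}$)
$n{\left(l,-203 \right)} + B = -203 - \frac{334250415}{4} = - \frac{334251227}{4}$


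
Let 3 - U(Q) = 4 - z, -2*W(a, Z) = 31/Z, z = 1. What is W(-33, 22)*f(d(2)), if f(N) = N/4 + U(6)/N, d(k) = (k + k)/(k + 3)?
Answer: -31/220 ≈ -0.14091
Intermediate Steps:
W(a, Z) = -31/(2*Z)
d(k) = 2*k/(3 + k) (d(k) = (2*k)/(3 + k) = 2*k/(3 + k))
U(Q) = 0 (U(Q) = 3 - (4 - 1*1) = 3 - (4 - 1) = 3 - 1*3 = 3 - 3 = 0)
f(N) = N/4 (f(N) = N/4 + 0/N = N*(¼) + 0 = N/4 + 0 = N/4)
W(-33, 22)*f(d(2)) = (-31/2/22)*((2*2/(3 + 2))/4) = (-31/2*1/22)*((2*2/5)/4) = -31*2*2*(⅕)/176 = -31*4/(176*5) = -31/44*⅕ = -31/220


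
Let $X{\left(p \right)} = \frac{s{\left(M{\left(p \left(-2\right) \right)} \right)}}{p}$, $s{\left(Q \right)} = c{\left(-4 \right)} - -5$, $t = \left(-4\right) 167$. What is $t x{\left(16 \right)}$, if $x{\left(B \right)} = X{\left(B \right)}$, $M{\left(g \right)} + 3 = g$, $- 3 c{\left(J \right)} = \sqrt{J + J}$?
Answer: $- \frac{835}{4} + \frac{167 i \sqrt{2}}{6} \approx -208.75 + 39.362 i$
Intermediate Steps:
$c{\left(J \right)} = - \frac{\sqrt{2} \sqrt{J}}{3}$ ($c{\left(J \right)} = - \frac{\sqrt{J + J}}{3} = - \frac{\sqrt{2 J}}{3} = - \frac{\sqrt{2} \sqrt{J}}{3}$)
$M{\left(g \right)} = -3 + g$
$t = -668$
$s{\left(Q \right)} = 5 - \frac{2 i \sqrt{2}}{3}$ ($s{\left(Q \right)} = - \frac{\sqrt{2} \sqrt{-4}}{3} - -5 = - \frac{\sqrt{2} \cdot 2 i}{3} + 5 = - \frac{2 i \sqrt{2}}{3} + 5 = 5 - \frac{2 i \sqrt{2}}{3}$)
$X{\left(p \right)} = \frac{5 - \frac{2 i \sqrt{2}}{3}}{p}$
$x{\left(B \right)} = \frac{15 - 2 i \sqrt{2}}{3 B}$
$t x{\left(16 \right)} = - 668 \frac{15 - 2 i \sqrt{2}}{3 \cdot 16} = - 668 \cdot \frac{1}{3} \cdot \frac{1}{16} \left(15 - 2 i \sqrt{2}\right) = - 668 \left(\frac{5}{16} - \frac{i \sqrt{2}}{24}\right) = - \frac{835}{4} + \frac{167 i \sqrt{2}}{6}$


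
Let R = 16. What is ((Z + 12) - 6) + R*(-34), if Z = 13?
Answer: -525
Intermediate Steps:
((Z + 12) - 6) + R*(-34) = ((13 + 12) - 6) + 16*(-34) = (25 - 6) - 544 = 19 - 544 = -525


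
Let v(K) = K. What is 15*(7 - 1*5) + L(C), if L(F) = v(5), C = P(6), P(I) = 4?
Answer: 35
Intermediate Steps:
C = 4
L(F) = 5
15*(7 - 1*5) + L(C) = 15*(7 - 1*5) + 5 = 15*(7 - 5) + 5 = 15*2 + 5 = 30 + 5 = 35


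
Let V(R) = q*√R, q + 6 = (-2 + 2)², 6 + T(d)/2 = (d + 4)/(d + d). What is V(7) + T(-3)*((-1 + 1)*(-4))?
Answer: -6*√7 ≈ -15.875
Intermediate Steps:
T(d) = -12 + (4 + d)/d (T(d) = -12 + 2*((d + 4)/(d + d)) = -12 + 2*((4 + d)/((2*d))) = -12 + 2*((4 + d)*(1/(2*d))) = -12 + 2*((4 + d)/(2*d)) = -12 + (4 + d)/d)
q = -6 (q = -6 + (-2 + 2)² = -6 + 0² = -6 + 0 = -6)
V(R) = -6*√R
V(7) + T(-3)*((-1 + 1)*(-4)) = -6*√7 + (-11 + 4/(-3))*((-1 + 1)*(-4)) = -6*√7 + (-11 + 4*(-⅓))*(0*(-4)) = -6*√7 + (-11 - 4/3)*0 = -6*√7 - 37/3*0 = -6*√7 + 0 = -6*√7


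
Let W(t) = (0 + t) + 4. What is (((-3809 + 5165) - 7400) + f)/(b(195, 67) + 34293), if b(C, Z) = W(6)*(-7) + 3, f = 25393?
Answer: 19349/34226 ≈ 0.56533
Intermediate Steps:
W(t) = 4 + t (W(t) = t + 4 = 4 + t)
b(C, Z) = -67 (b(C, Z) = (4 + 6)*(-7) + 3 = 10*(-7) + 3 = -70 + 3 = -67)
(((-3809 + 5165) - 7400) + f)/(b(195, 67) + 34293) = (((-3809 + 5165) - 7400) + 25393)/(-67 + 34293) = ((1356 - 7400) + 25393)/34226 = (-6044 + 25393)*(1/34226) = 19349*(1/34226) = 19349/34226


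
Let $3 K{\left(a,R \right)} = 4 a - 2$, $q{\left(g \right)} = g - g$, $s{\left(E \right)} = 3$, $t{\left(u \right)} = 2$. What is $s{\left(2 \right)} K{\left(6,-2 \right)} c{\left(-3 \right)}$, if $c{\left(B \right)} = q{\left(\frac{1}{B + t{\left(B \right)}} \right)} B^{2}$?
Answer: $0$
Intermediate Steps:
$q{\left(g \right)} = 0$
$K{\left(a,R \right)} = - \frac{2}{3} + \frac{4 a}{3}$ ($K{\left(a,R \right)} = \frac{4 a - 2}{3} = \frac{-2 + 4 a}{3} = - \frac{2}{3} + \frac{4 a}{3}$)
$c{\left(B \right)} = 0$ ($c{\left(B \right)} = 0 B^{2} = 0$)
$s{\left(2 \right)} K{\left(6,-2 \right)} c{\left(-3 \right)} = 3 \left(- \frac{2}{3} + \frac{4}{3} \cdot 6\right) 0 = 3 \left(- \frac{2}{3} + 8\right) 0 = 3 \cdot \frac{22}{3} \cdot 0 = 22 \cdot 0 = 0$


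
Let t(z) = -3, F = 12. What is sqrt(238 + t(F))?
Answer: sqrt(235) ≈ 15.330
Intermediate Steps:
sqrt(238 + t(F)) = sqrt(238 - 3) = sqrt(235)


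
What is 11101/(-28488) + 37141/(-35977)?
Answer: -1457453485/1024912776 ≈ -1.4220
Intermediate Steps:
11101/(-28488) + 37141/(-35977) = 11101*(-1/28488) + 37141*(-1/35977) = -11101/28488 - 37141/35977 = -1457453485/1024912776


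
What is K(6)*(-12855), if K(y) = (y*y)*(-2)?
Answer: 925560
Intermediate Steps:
K(y) = -2*y² (K(y) = y²*(-2) = -2*y²)
K(6)*(-12855) = -2*6²*(-12855) = -2*36*(-12855) = -72*(-12855) = 925560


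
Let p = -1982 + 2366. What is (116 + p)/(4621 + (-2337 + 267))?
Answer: 500/2551 ≈ 0.19600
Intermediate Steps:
p = 384
(116 + p)/(4621 + (-2337 + 267)) = (116 + 384)/(4621 + (-2337 + 267)) = 500/(4621 - 2070) = 500/2551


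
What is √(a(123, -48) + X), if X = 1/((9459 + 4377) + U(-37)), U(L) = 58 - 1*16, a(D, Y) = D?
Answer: √2632186290/4626 ≈ 11.091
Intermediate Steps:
U(L) = 42 (U(L) = 58 - 16 = 42)
X = 1/13878 (X = 1/((9459 + 4377) + 42) = 1/(13836 + 42) = 1/13878 ≈ 7.2056e-5)
√(a(123, -48) + X) = √(123 + 1/13878) = √(1706995/13878) = √2632186290/4626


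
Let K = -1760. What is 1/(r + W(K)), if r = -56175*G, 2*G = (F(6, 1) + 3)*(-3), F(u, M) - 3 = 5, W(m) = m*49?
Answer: 2/1681295 ≈ 1.1896e-6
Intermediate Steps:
W(m) = 49*m
F(u, M) = 8 (F(u, M) = 3 + 5 = 8)
G = -33/2 (G = ((8 + 3)*(-3))/2 = (11*(-3))/2 = (½)*(-33) = -33/2 ≈ -16.500)
r = 1853775/2 (r = -56175*(-33/2) = 1853775/2 ≈ 9.2689e+5)
1/(r + W(K)) = 1/(1853775/2 + 49*(-1760)) = 1/(1853775/2 - 86240) = 1/(1681295/2) = 2/1681295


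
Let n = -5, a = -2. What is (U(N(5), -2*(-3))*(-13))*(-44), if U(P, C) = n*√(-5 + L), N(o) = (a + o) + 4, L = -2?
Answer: -2860*I*√7 ≈ -7566.9*I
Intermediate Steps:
N(o) = 2 + o (N(o) = (-2 + o) + 4 = 2 + o)
U(P, C) = -5*I*√7 (U(P, C) = -5*√(-5 - 2) = -5*I*√7)
(U(N(5), -2*(-3))*(-13))*(-44) = (-5*I*√7*(-13))*(-44) = (65*I*√7)*(-44) = -2860*I*√7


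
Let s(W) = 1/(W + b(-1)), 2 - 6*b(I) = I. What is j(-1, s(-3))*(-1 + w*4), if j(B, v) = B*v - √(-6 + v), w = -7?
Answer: -58/5 + 116*I*√10/5 ≈ -11.6 + 73.365*I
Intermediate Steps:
b(I) = ⅓ - I/6
s(W) = 1/(½ + W) (s(W) = 1/(W + (⅓ - ⅙*(-1))) = 1/(W + (⅓ + ⅙)) = 1/(W + ½) = 1/(½ + W))
j(B, v) = -√(-6 + v) + B*v
j(-1, s(-3))*(-1 + w*4) = (-√(-6 + 2/(1 + 2*(-3))) - 2/(1 + 2*(-3)))*(-1 - 7*4) = (-√(-6 + 2/(1 - 6)) - 2/(1 - 6))*(-1 - 28) = (-√(-6 + 2/(-5)) - 2/(-5))*(-29) = (-√(-6 + 2*(-⅕)) - 2*(-1)/5)*(-29) = (-√(-6 - ⅖) - 1*(-⅖))*(-29) = (-√(-32/5) + ⅖)*(-29) = (-4*I*√10/5 + ⅖)*(-29) = (⅖ - 4*I*√10/5)*(-29) = -58/5 + 116*I*√10/5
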